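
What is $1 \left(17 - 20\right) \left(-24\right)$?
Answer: $72$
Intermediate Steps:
$1 \left(17 - 20\right) \left(-24\right) = 1 \left(-3\right) \left(-24\right) = \left(-3\right) \left(-24\right) = 72$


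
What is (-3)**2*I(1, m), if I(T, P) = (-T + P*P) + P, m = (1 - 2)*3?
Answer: 45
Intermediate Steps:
m = -3 (m = -1*3 = -3)
I(T, P) = P + P**2 - T (I(T, P) = (-T + P**2) + P = (P**2 - T) + P = P + P**2 - T)
(-3)**2*I(1, m) = (-3)**2*(-3 + (-3)**2 - 1*1) = 9*(-3 + 9 - 1) = 9*5 = 45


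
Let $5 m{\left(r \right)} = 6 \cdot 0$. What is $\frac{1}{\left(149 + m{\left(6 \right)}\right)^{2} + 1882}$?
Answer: $\frac{1}{24083} \approx 4.1523 \cdot 10^{-5}$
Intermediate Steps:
$m{\left(r \right)} = 0$ ($m{\left(r \right)} = \frac{6 \cdot 0}{5} = \frac{1}{5} \cdot 0 = 0$)
$\frac{1}{\left(149 + m{\left(6 \right)}\right)^{2} + 1882} = \frac{1}{\left(149 + 0\right)^{2} + 1882} = \frac{1}{149^{2} + 1882} = \frac{1}{22201 + 1882} = \frac{1}{24083}$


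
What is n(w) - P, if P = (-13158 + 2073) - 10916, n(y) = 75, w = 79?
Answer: 22076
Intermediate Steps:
P = -22001 (P = -11085 - 10916 = -22001)
n(w) - P = 75 - 1*(-22001) = 75 + 22001 = 22076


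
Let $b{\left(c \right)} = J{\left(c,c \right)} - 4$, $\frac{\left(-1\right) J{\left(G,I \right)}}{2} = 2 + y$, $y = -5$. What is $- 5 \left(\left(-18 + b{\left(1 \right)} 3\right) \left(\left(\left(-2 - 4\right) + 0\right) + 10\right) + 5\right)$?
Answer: $215$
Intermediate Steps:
$J{\left(G,I \right)} = 6$ ($J{\left(G,I \right)} = - 2 \left(2 - 5\right) = \left(-2\right) \left(-3\right) = 6$)
$b{\left(c \right)} = 2$ ($b{\left(c \right)} = 6 - 4 = 2$)
$- 5 \left(\left(-18 + b{\left(1 \right)} 3\right) \left(\left(\left(-2 - 4\right) + 0\right) + 10\right) + 5\right) = - 5 \left(\left(-18 + 2 \cdot 3\right) \left(\left(\left(-2 - 4\right) + 0\right) + 10\right) + 5\right) = - 5 \left(\left(-18 + 6\right) \left(\left(-6 + 0\right) + 10\right) + 5\right) = - 5 \left(- 12 \left(-6 + 10\right) + 5\right) = - 5 \left(\left(-12\right) 4 + 5\right) = - 5 \left(-48 + 5\right) = \left(-5\right) \left(-43\right) = 215$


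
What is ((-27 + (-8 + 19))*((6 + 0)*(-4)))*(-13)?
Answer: -4992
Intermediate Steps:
((-27 + (-8 + 19))*((6 + 0)*(-4)))*(-13) = ((-27 + 11)*(6*(-4)))*(-13) = -16*(-24)*(-13) = 384*(-13) = -4992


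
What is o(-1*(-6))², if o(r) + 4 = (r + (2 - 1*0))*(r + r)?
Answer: 8464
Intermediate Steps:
o(r) = -4 + 2*r*(2 + r) (o(r) = -4 + (r + (2 - 1*0))*(r + r) = -4 + (r + (2 + 0))*(2*r) = -4 + (r + 2)*(2*r) = -4 + (2 + r)*(2*r) = -4 + 2*r*(2 + r))
o(-1*(-6))² = (-4 + 2*(-1*(-6))² + 4*(-1*(-6)))² = (-4 + 2*6² + 4*6)² = (-4 + 2*36 + 24)² = (-4 + 72 + 24)² = 92² = 8464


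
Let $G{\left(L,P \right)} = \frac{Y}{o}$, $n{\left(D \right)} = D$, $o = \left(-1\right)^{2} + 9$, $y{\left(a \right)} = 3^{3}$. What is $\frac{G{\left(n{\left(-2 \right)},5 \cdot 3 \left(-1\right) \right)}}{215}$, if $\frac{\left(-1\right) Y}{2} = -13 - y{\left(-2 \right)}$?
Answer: $\frac{8}{215} \approx 0.037209$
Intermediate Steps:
$y{\left(a \right)} = 27$
$Y = 80$ ($Y = - 2 \left(-13 - 27\right) = \left(-2\right) \left(-40\right) = 80$)
$o = 10$ ($o = 1 + 9 = 10$)
$G{\left(L,P \right)} = 8$ ($G{\left(L,P \right)} = \frac{80}{10} = 80 \cdot \frac{1}{10} = 8$)
$\frac{G{\left(n{\left(-2 \right)},5 \cdot 3 \left(-1\right) \right)}}{215} = \frac{8}{215}$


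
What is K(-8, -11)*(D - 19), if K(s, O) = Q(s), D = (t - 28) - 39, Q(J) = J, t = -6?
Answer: 736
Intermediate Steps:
D = -73 (D = (-6 - 28) - 39 = -34 - 39 = -73)
K(s, O) = s
K(-8, -11)*(D - 19) = -8*(-73 - 19) = -8*(-92) = 736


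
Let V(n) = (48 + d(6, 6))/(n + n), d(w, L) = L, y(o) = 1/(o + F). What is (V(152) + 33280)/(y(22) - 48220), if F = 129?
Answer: -763846637/1106745288 ≈ -0.69017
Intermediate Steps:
y(o) = 1/(129 + o) (y(o) = 1/(o + 129) = 1/(129 + o))
V(n) = 27/n (V(n) = (48 + 6)/(n + n) = 54/((2*n)) = 54*(1/(2*n)) = 27/n)
(V(152) + 33280)/(y(22) - 48220) = (27/152 + 33280)/(1/(129 + 22) - 48220) = (27*(1/152) + 33280)/(1/151 - 48220) = (27/152 + 33280)/(1/151 - 48220) = 5058587/(152*(-7281219/151)) = (5058587/152)*(-151/7281219) = -763846637/1106745288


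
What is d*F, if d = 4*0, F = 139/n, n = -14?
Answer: 0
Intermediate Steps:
F = -139/14 (F = 139/(-14) = 139*(-1/14) = -139/14 ≈ -9.9286)
d = 0
d*F = 0*(-139/14) = 0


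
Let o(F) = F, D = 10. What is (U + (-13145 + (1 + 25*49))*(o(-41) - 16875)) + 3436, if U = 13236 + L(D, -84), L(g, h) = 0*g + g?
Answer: 201638486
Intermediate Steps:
L(g, h) = g (L(g, h) = 0 + g = g)
U = 13246 (U = 13236 + 10 = 13246)
(U + (-13145 + (1 + 25*49))*(o(-41) - 16875)) + 3436 = (13246 + (-13145 + (1 + 25*49))*(-41 - 16875)) + 3436 = (13246 + (-13145 + (1 + 1225))*(-16916)) + 3436 = (13246 + (-13145 + 1226)*(-16916)) + 3436 = (13246 - 11919*(-16916)) + 3436 = (13246 + 201621804) + 3436 = 201635050 + 3436 = 201638486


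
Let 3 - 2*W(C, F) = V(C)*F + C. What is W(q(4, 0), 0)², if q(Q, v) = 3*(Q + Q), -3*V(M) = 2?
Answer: 441/4 ≈ 110.25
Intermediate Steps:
V(M) = -⅔ (V(M) = -⅓*2 = -⅔)
q(Q, v) = 6*Q (q(Q, v) = 3*(2*Q) = 6*Q)
W(C, F) = 3/2 - C/2 + F/3 (W(C, F) = 3/2 - (-2*F/3 + C)/2 = 3/2 - (C - 2*F/3)/2 = 3/2 + (-C/2 + F/3) = 3/2 - C/2 + F/3)
W(q(4, 0), 0)² = (3/2 - 3*4 + (⅓)*0)² = (3/2 - ½*24 + 0)² = (3/2 - 12 + 0)² = (-21/2)² = 441/4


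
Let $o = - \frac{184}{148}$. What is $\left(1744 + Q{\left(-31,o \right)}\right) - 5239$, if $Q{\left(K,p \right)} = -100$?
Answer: $-3595$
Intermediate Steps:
$o = - \frac{46}{37}$ ($o = \left(-184\right) \frac{1}{148} = - \frac{46}{37} \approx -1.2432$)
$\left(1744 + Q{\left(-31,o \right)}\right) - 5239 = \left(1744 - 100\right) - 5239 = 1644 - 5239 = -3595$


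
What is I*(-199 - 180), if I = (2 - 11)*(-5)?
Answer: -17055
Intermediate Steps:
I = 45 (I = -9*(-5) = 45)
I*(-199 - 180) = 45*(-199 - 180) = 45*(-379) = -17055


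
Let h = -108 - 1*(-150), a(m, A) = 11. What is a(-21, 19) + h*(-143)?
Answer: -5995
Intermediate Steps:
h = 42 (h = -108 + 150 = 42)
a(-21, 19) + h*(-143) = 11 + 42*(-143) = 11 - 6006 = -5995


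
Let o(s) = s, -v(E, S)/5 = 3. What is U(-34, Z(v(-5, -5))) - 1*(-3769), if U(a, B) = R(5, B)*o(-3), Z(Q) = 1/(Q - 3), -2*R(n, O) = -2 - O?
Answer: 45193/12 ≈ 3766.1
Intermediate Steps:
R(n, O) = 1 + O/2 (R(n, O) = -(-2 - O)/2 = 1 + O/2)
v(E, S) = -15 (v(E, S) = -5*3 = -15)
Z(Q) = 1/(-3 + Q)
U(a, B) = -3 - 3*B/2 (U(a, B) = (1 + B/2)*(-3) = -3 - 3*B/2)
U(-34, Z(v(-5, -5))) - 1*(-3769) = (-3 - 3/(2*(-3 - 15))) - 1*(-3769) = (-3 - 3/2/(-18)) + 3769 = (-3 - 3/2*(-1/18)) + 3769 = (-3 + 1/12) + 3769 = -35/12 + 3769 = 45193/12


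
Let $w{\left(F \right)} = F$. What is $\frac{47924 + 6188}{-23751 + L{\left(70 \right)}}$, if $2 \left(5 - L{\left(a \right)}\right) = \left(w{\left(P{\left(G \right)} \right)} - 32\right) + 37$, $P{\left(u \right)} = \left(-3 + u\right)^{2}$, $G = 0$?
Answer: $- \frac{54112}{23753} \approx -2.2781$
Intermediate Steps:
$L{\left(a \right)} = -2$ ($L{\left(a \right)} = 5 - \frac{\left(\left(-3 + 0\right)^{2} - 32\right) + 37}{2} = 5 - \frac{\left(\left(-3\right)^{2} - 32\right) + 37}{2} = 5 - \frac{\left(9 - 32\right) + 37}{2} = 5 - \frac{-23 + 37}{2} = 5 - 7 = -2$)
$\frac{47924 + 6188}{-23751 + L{\left(70 \right)}} = \frac{47924 + 6188}{-23751 - 2} = \frac{54112}{-23753} = 54112 \left(- \frac{1}{23753}\right) = - \frac{54112}{23753}$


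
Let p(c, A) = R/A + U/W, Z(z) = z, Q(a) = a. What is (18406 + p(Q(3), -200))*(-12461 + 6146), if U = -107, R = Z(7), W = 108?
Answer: -41841868481/360 ≈ -1.1623e+8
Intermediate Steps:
R = 7
p(c, A) = -107/108 + 7/A (p(c, A) = 7/A - 107/108 = -107/108 + 7/A)
(18406 + p(Q(3), -200))*(-12461 + 6146) = (18406 + (-107/108 + 7/(-200)))*(-12461 + 6146) = (18406 + (-107/108 + 7*(-1/200)))*(-6315) = (18406 + (-107/108 - 7/200))*(-6315) = (18406 - 5539/5400)*(-6315) = (99386861/5400)*(-6315) = -41841868481/360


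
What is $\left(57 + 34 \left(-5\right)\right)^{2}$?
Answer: $12769$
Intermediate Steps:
$\left(57 + 34 \left(-5\right)\right)^{2} = \left(57 - 170\right)^{2} = \left(-113\right)^{2} = 12769$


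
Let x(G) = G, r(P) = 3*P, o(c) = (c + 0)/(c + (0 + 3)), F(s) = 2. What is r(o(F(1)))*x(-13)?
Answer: -78/5 ≈ -15.600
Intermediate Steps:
o(c) = c/(3 + c) (o(c) = c/(c + 3) = c/(3 + c))
r(o(F(1)))*x(-13) = (3*(2/(3 + 2)))*(-13) = (3*(2/5))*(-13) = (3*(2*(⅕)))*(-13) = (3*(⅖))*(-13) = (6/5)*(-13) = -78/5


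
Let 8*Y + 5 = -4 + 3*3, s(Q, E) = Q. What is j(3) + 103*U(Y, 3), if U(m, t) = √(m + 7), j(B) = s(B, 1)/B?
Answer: 1 + 103*√7 ≈ 273.51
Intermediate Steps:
Y = 0 (Y = -5/8 + (-4 + 3*3)/8 = -5/8 + (-4 + 9)/8 = -5/8 + (⅛)*5 = -5/8 + 5/8 = 0)
j(B) = 1 (j(B) = B/B = 1)
U(m, t) = √(7 + m)
j(3) + 103*U(Y, 3) = 1 + 103*√(7 + 0) = 1 + 103*√7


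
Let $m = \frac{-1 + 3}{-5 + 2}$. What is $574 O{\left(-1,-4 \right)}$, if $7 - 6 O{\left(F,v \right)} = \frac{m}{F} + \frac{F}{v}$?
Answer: $\frac{20951}{36} \approx 581.97$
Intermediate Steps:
$m = - \frac{2}{3}$ ($m = \frac{2}{-3} = 2 \left(- \frac{1}{3}\right) = - \frac{2}{3} \approx -0.66667$)
$O{\left(F,v \right)} = \frac{7}{6} + \frac{1}{9 F} - \frac{F}{6 v}$ ($O{\left(F,v \right)} = \frac{7}{6} - \frac{- \frac{2}{3 F} + \frac{F}{v}}{6} = \frac{7}{6} - \left(- \frac{1}{9 F} + \frac{F}{6 v}\right) = \frac{7}{6} + \frac{1}{9 F} - \frac{F}{6 v}$)
$574 O{\left(-1,-4 \right)} = 574 \left(\frac{7}{6} + \frac{1}{9 \left(-1\right)} - - \frac{1}{6 \left(-4\right)}\right) = 574 \left(\frac{7}{6} + \frac{1}{9} \left(-1\right) - \left(- \frac{1}{6}\right) \left(- \frac{1}{4}\right)\right) = 574 \left(\frac{7}{6} - \frac{1}{9} - \frac{1}{24}\right) = 574 \cdot \frac{73}{72} = \frac{20951}{36}$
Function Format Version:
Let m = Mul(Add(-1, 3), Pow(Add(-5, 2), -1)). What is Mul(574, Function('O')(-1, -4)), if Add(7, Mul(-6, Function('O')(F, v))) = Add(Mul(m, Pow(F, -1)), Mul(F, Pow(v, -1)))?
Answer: Rational(20951, 36) ≈ 581.97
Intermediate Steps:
m = Rational(-2, 3) (m = Mul(2, Pow(-3, -1)) = Mul(2, Rational(-1, 3)) = Rational(-2, 3) ≈ -0.66667)
Function('O')(F, v) = Add(Rational(7, 6), Mul(Rational(1, 9), Pow(F, -1)), Mul(Rational(-1, 6), F, Pow(v, -1))) (Function('O')(F, v) = Add(Rational(7, 6), Mul(Rational(-1, 6), Add(Mul(Rational(-2, 3), Pow(F, -1)), Mul(F, Pow(v, -1))))) = Add(Rational(7, 6), Add(Mul(Rational(1, 9), Pow(F, -1)), Mul(Rational(-1, 6), F, Pow(v, -1)))) = Add(Rational(7, 6), Mul(Rational(1, 9), Pow(F, -1)), Mul(Rational(-1, 6), F, Pow(v, -1))))
Mul(574, Function('O')(-1, -4)) = Mul(574, Add(Rational(7, 6), Mul(Rational(1, 9), Pow(-1, -1)), Mul(Rational(-1, 6), -1, Pow(-4, -1)))) = Mul(574, Add(Rational(7, 6), Mul(Rational(1, 9), -1), Mul(Rational(-1, 6), -1, Rational(-1, 4)))) = Mul(574, Add(Rational(7, 6), Rational(-1, 9), Rational(-1, 24))) = Mul(574, Rational(73, 72)) = Rational(20951, 36)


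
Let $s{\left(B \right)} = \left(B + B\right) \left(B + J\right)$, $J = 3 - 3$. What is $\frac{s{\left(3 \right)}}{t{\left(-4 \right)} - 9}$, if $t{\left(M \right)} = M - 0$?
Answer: $- \frac{18}{13} \approx -1.3846$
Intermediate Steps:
$J = 0$
$t{\left(M \right)} = M$ ($t{\left(M \right)} = M + 0 = M$)
$s{\left(B \right)} = 2 B^{2}$ ($s{\left(B \right)} = \left(B + B\right) \left(B + 0\right) = 2 B B = 2 B^{2}$)
$\frac{s{\left(3 \right)}}{t{\left(-4 \right)} - 9} = \frac{2 \cdot 3^{2}}{-4 - 9} = \frac{2 \cdot 9}{-13} = \left(- \frac{1}{13}\right) 18 = - \frac{18}{13}$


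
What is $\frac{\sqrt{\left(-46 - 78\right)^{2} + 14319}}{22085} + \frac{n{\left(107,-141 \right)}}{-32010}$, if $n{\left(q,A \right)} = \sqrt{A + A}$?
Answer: $\frac{\sqrt{29695}}{22085} - \frac{i \sqrt{282}}{32010} \approx 0.0078027 - 0.00052461 i$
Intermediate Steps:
$n{\left(q,A \right)} = \sqrt{2} \sqrt{A}$ ($n{\left(q,A \right)} = \sqrt{2 A} = \sqrt{2} \sqrt{A}$)
$\frac{\sqrt{\left(-46 - 78\right)^{2} + 14319}}{22085} + \frac{n{\left(107,-141 \right)}}{-32010} = \frac{\sqrt{\left(-46 - 78\right)^{2} + 14319}}{22085} + \frac{\sqrt{2} \sqrt{-141}}{-32010} = \sqrt{\left(-124\right)^{2} + 14319} \cdot \frac{1}{22085} + \sqrt{2} i \sqrt{141} \left(- \frac{1}{32010}\right) = \sqrt{15376 + 14319} \cdot \frac{1}{22085} + i \sqrt{282} \left(- \frac{1}{32010}\right) = \sqrt{29695} \cdot \frac{1}{22085} - \frac{i \sqrt{282}}{32010} = \frac{\sqrt{29695}}{22085} - \frac{i \sqrt{282}}{32010}$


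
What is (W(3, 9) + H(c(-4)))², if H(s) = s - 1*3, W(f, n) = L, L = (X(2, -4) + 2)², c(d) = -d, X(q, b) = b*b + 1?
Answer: 131044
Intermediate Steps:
X(q, b) = 1 + b² (X(q, b) = b² + 1 = 1 + b²)
L = 361 (L = ((1 + (-4)²) + 2)² = ((1 + 16) + 2)² = (17 + 2)² = 19² = 361)
W(f, n) = 361
H(s) = -3 + s (H(s) = s - 3 = -3 + s)
(W(3, 9) + H(c(-4)))² = (361 + (-3 - 1*(-4)))² = (361 + (-3 + 4))² = (361 + 1)² = 362² = 131044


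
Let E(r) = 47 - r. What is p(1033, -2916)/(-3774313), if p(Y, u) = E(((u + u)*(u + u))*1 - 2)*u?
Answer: -99179502300/3774313 ≈ -26278.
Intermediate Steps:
p(Y, u) = u*(49 - 4*u**2) (p(Y, u) = (47 - (((u + u)*(u + u))*1 - 2))*u = (47 - (((2*u)*(2*u))*1 - 2))*u = (47 - ((4*u**2)*1 - 2))*u = (47 - (4*u**2 - 2))*u = (47 - (-2 + 4*u**2))*u = (47 + (2 - 4*u**2))*u = (49 - 4*u**2)*u = u*(49 - 4*u**2))
p(1033, -2916)/(-3774313) = -2916*(49 - 4*(-2916)**2)/(-3774313) = -2916*(49 - 4*8503056)*(-1/3774313) = -2916*(49 - 34012224)*(-1/3774313) = -2916*(-34012175)*(-1/3774313) = 99179502300*(-1/3774313) = -99179502300/3774313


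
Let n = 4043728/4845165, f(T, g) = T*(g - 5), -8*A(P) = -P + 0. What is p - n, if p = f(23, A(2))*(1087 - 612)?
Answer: -77365484599/1490820 ≈ -51895.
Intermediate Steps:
A(P) = P/8 (A(P) = -(-P + 0)/8 = -(-1)*P/8 = P/8)
f(T, g) = T*(-5 + g)
n = 311056/372705 (n = 4043728*(1/4845165) = 311056/372705 ≈ 0.83459)
p = -207575/4 (p = (23*(-5 + (1/8)*2))*(1087 - 612) = (23*(-5 + 1/4))*475 = (23*(-19/4))*475 = -437/4*475 = -207575/4 ≈ -51894.)
p - n = -207575/4 - 1*311056/372705 = -207575/4 - 311056/372705 = -77365484599/1490820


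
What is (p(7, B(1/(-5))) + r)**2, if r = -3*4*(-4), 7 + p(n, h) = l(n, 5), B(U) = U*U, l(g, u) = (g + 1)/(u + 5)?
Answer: 43681/25 ≈ 1747.2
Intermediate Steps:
l(g, u) = (1 + g)/(5 + u)
B(U) = U**2
p(n, h) = -69/10 + n/10 (p(n, h) = -7 + (1 + n)/(5 + 5) = -7 + (1 + n)/10 = -7 + (1/10 + n/10) = -69/10 + n/10)
r = 48 (r = -12*(-4) = 48)
(p(7, B(1/(-5))) + r)**2 = ((-69/10 + (1/10)*7) + 48)**2 = ((-69/10 + 7/10) + 48)**2 = (-31/5 + 48)**2 = (209/5)**2 = 43681/25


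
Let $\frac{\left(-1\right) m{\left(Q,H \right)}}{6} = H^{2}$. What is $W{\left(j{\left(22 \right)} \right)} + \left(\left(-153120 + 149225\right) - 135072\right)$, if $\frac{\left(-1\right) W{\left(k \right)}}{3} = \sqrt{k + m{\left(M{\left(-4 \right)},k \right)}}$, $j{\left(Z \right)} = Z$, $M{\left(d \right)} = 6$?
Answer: $-138967 - 3 i \sqrt{2882} \approx -1.3897 \cdot 10^{5} - 161.05 i$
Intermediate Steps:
$m{\left(Q,H \right)} = - 6 H^{2}$
$W{\left(k \right)} = - 3 \sqrt{k - 6 k^{2}}$
$W{\left(j{\left(22 \right)} \right)} + \left(\left(-153120 + 149225\right) - 135072\right) = - 3 \sqrt{\left(-1\right) 22 \left(-1 + 6 \cdot 22\right)} + \left(\left(-153120 + 149225\right) - 135072\right) = - 3 \sqrt{\left(-1\right) 22 \left(-1 + 132\right)} - 138967 = - 3 \sqrt{\left(-1\right) 22 \cdot 131} - 138967 = - 3 \sqrt{-2882} - 138967 = - 3 i \sqrt{2882} - 138967 = -138967 - 3 i \sqrt{2882}$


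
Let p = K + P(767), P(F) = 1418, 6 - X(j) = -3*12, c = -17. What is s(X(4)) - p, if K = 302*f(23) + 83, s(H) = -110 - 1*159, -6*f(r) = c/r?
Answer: -124697/69 ≈ -1807.2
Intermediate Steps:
X(j) = 42 (X(j) = 6 - (-3)*12 = 6 - 1*(-36) = 6 + 36 = 42)
f(r) = 17/(6*r) (f(r) = -(-17)/(6*r) = 17/(6*r))
s(H) = -269 (s(H) = -110 - 159 = -269)
K = 8294/69 (K = 302*((17/6)/23) + 83 = 302*((17/6)*(1/23)) + 83 = 302*(17/138) + 83 = 2567/69 + 83 = 8294/69 ≈ 120.20)
p = 106136/69 (p = 8294/69 + 1418 = 106136/69 ≈ 1538.2)
s(X(4)) - p = -269 - 1*106136/69 = -269 - 106136/69 = -124697/69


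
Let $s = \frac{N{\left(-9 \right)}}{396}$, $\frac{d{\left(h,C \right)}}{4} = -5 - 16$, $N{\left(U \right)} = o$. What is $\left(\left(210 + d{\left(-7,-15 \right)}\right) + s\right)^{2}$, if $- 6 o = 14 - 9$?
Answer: $\frac{89622995641}{5645376} \approx 15875.0$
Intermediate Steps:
$o = - \frac{5}{6}$ ($o = - \frac{14 - 9}{6} = \left(- \frac{1}{6}\right) 5 = - \frac{5}{6} \approx -0.83333$)
$N{\left(U \right)} = - \frac{5}{6}$
$d{\left(h,C \right)} = -84$ ($d{\left(h,C \right)} = 4 \left(-5 - 16\right) = 4 \left(-21\right) = -84$)
$s = - \frac{5}{2376}$ ($s = - \frac{5}{6 \cdot 396} = \left(- \frac{5}{6}\right) \frac{1}{396} = - \frac{5}{2376} \approx -0.0021044$)
$\left(\left(210 + d{\left(-7,-15 \right)}\right) + s\right)^{2} = \left(\left(210 - 84\right) - \frac{5}{2376}\right)^{2} = \left(126 - \frac{5}{2376}\right)^{2} = \left(\frac{299371}{2376}\right)^{2} = \frac{89622995641}{5645376}$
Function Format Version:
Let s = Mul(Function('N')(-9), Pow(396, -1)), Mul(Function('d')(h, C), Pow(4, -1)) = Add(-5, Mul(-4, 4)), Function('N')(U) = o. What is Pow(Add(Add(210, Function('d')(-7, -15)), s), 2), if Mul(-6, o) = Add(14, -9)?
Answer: Rational(89622995641, 5645376) ≈ 15875.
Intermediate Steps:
o = Rational(-5, 6) (o = Mul(Rational(-1, 6), Add(14, -9)) = Mul(Rational(-1, 6), 5) = Rational(-5, 6) ≈ -0.83333)
Function('N')(U) = Rational(-5, 6)
Function('d')(h, C) = -84 (Function('d')(h, C) = Mul(4, Add(-5, Mul(-4, 4))) = Mul(4, Add(-5, -16)) = Mul(4, -21) = -84)
s = Rational(-5, 2376) (s = Mul(Rational(-5, 6), Pow(396, -1)) = Mul(Rational(-5, 6), Rational(1, 396)) = Rational(-5, 2376) ≈ -0.0021044)
Pow(Add(Add(210, Function('d')(-7, -15)), s), 2) = Pow(Add(Add(210, -84), Rational(-5, 2376)), 2) = Pow(Add(126, Rational(-5, 2376)), 2) = Pow(Rational(299371, 2376), 2) = Rational(89622995641, 5645376)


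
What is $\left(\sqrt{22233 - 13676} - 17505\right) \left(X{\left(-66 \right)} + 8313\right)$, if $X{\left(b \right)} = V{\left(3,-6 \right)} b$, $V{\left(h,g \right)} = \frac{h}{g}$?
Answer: $-146096730 + 8346 \sqrt{8557} \approx -1.4532 \cdot 10^{8}$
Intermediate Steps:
$X{\left(b \right)} = - \frac{b}{2}$ ($X{\left(b \right)} = \frac{3}{-6} b = 3 \left(- \frac{1}{6}\right) b = - \frac{b}{2}$)
$\left(\sqrt{22233 - 13676} - 17505\right) \left(X{\left(-66 \right)} + 8313\right) = \left(\sqrt{22233 - 13676} - 17505\right) \left(\left(- \frac{1}{2}\right) \left(-66\right) + 8313\right) = \left(\sqrt{8557} - 17505\right) \left(33 + 8313\right) = \left(-17505 + \sqrt{8557}\right) 8346 = -146096730 + 8346 \sqrt{8557}$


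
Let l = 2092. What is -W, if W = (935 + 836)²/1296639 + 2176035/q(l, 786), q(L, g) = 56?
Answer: -2821707487061/72611784 ≈ -38860.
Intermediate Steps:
W = 2821707487061/72611784 (W = (935 + 836)²/1296639 + 2176035/56 = 1771²*(1/1296639) + 2176035*(1/56) = 3136441*(1/1296639) + 2176035/56 = 3136441/1296639 + 2176035/56 = 2821707487061/72611784 ≈ 38860.)
-W = -1*2821707487061/72611784 = -2821707487061/72611784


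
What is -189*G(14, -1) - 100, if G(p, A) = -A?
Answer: -289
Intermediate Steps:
-189*G(14, -1) - 100 = -(-189)*(-1) - 100 = -189*1 - 100 = -189 - 100 = -289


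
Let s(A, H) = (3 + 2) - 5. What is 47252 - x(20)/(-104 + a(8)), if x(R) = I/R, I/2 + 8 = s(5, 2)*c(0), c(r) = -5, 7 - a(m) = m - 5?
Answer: 5906499/125 ≈ 47252.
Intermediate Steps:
s(A, H) = 0 (s(A, H) = 5 - 5 = 0)
a(m) = 12 - m (a(m) = 7 - (m - 5) = 7 - (-5 + m) = 7 + (5 - m) = 12 - m)
I = -16 (I = -16 + 2*(0*(-5)) = -16 + 2*0 = -16 + 0 = -16)
x(R) = -16/R
47252 - x(20)/(-104 + a(8)) = 47252 - (-16/20)/(-104 + (12 - 1*8)) = 47252 - (-16*1/20)/(-104 + (12 - 8)) = 47252 - (-4)/((-104 + 4)*5) = 47252 - (-4)/((-100)*5) = 47252 - (-1)*(-4)/(100*5) = 47252 - 1*1/125 = 47252 - 1/125 = 5906499/125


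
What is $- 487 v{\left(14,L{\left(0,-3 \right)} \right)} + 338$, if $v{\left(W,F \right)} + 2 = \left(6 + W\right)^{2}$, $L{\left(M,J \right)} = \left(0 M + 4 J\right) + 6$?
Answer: $-193488$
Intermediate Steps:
$L{\left(M,J \right)} = 6 + 4 J$ ($L{\left(M,J \right)} = \left(0 + 4 J\right) + 6 = 4 J + 6 = 6 + 4 J$)
$v{\left(W,F \right)} = -2 + \left(6 + W\right)^{2}$
$- 487 v{\left(14,L{\left(0,-3 \right)} \right)} + 338 = - 487 \left(-2 + \left(6 + 14\right)^{2}\right) + 338 = - 487 \left(-2 + 20^{2}\right) + 338 = - 487 \left(-2 + 400\right) + 338 = \left(-487\right) 398 + 338 = -193826 + 338 = -193488$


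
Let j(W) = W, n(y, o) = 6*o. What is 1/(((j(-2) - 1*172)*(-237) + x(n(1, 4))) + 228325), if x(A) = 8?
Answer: 1/269571 ≈ 3.7096e-6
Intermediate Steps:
1/(((j(-2) - 1*172)*(-237) + x(n(1, 4))) + 228325) = 1/(((-2 - 1*172)*(-237) + 8) + 228325) = 1/(((-2 - 172)*(-237) + 8) + 228325) = 1/((-174*(-237) + 8) + 228325) = 1/((41238 + 8) + 228325) = 1/(41246 + 228325) = 1/269571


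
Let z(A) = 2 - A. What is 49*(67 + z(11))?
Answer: 2842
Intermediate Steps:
49*(67 + z(11)) = 49*(67 + (2 - 1*11)) = 49*(67 + (2 - 11)) = 49*(67 - 9) = 49*58 = 2842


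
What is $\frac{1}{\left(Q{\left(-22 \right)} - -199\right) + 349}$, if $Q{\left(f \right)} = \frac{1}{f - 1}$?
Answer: $\frac{23}{12603} \approx 0.001825$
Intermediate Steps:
$Q{\left(f \right)} = \frac{1}{-1 + f}$
$\frac{1}{\left(Q{\left(-22 \right)} - -199\right) + 349} = \frac{1}{\left(\frac{1}{-1 - 22} - -199\right) + 349} = \frac{1}{\left(\frac{1}{-23} + 199\right) + 349} = \frac{1}{\left(- \frac{1}{23} + 199\right) + 349} = \frac{1}{\frac{4576}{23} + 349} = \frac{1}{\frac{12603}{23}} = \frac{23}{12603}$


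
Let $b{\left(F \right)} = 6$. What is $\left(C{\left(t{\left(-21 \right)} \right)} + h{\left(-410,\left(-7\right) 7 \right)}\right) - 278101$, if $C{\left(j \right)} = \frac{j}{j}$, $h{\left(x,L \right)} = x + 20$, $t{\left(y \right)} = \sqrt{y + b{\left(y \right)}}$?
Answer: $-278490$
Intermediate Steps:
$t{\left(y \right)} = \sqrt{6 + y}$ ($t{\left(y \right)} = \sqrt{y + 6} = \sqrt{6 + y}$)
$h{\left(x,L \right)} = 20 + x$
$C{\left(j \right)} = 1$
$\left(C{\left(t{\left(-21 \right)} \right)} + h{\left(-410,\left(-7\right) 7 \right)}\right) - 278101 = \left(1 + \left(20 - 410\right)\right) - 278101 = \left(1 - 390\right) - 278101 = -389 - 278101 = -278490$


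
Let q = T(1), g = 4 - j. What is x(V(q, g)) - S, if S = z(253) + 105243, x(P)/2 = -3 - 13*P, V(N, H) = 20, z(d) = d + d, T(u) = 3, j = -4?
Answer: -106275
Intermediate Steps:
g = 8 (g = 4 - 1*(-4) = 4 + 4 = 8)
z(d) = 2*d
q = 3
x(P) = -6 - 26*P (x(P) = 2*(-3 - 13*P) = -6 - 26*P)
S = 105749 (S = 2*253 + 105243 = 506 + 105243 = 105749)
x(V(q, g)) - S = (-6 - 26*20) - 1*105749 = (-6 - 520) - 105749 = -526 - 105749 = -106275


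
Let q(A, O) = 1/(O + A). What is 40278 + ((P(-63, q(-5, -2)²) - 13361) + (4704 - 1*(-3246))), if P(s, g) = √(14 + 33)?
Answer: 34867 + √47 ≈ 34874.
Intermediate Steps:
q(A, O) = 1/(A + O)
P(s, g) = √47
40278 + ((P(-63, q(-5, -2)²) - 13361) + (4704 - 1*(-3246))) = 40278 + ((√47 - 13361) + (4704 - 1*(-3246))) = 40278 + ((-13361 + √47) + (4704 + 3246)) = 40278 + ((-13361 + √47) + 7950) = 40278 + (-5411 + √47) = 34867 + √47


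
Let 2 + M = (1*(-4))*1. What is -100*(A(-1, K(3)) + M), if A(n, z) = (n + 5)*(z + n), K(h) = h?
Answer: -200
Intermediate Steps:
M = -6 (M = -2 + (1*(-4))*1 = -2 - 4*1 = -2 - 4 = -6)
A(n, z) = (5 + n)*(n + z)
-100*(A(-1, K(3)) + M) = -100*(((-1)² + 5*(-1) + 5*3 - 1*3) - 6) = -100*((1 - 5 + 15 - 3) - 6) = -100*(8 - 6) = -100*2 = -200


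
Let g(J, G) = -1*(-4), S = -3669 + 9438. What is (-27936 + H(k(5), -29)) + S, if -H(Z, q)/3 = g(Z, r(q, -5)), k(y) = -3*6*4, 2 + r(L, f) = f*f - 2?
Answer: -22179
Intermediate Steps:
S = 5769
r(L, f) = -4 + f**2 (r(L, f) = -2 + (f*f - 2) = -2 + (f**2 - 2) = -2 + (-2 + f**2) = -4 + f**2)
k(y) = -72 (k(y) = -18*4 = -72)
g(J, G) = 4
H(Z, q) = -12 (H(Z, q) = -3*4 = -12)
(-27936 + H(k(5), -29)) + S = (-27936 - 12) + 5769 = -27948 + 5769 = -22179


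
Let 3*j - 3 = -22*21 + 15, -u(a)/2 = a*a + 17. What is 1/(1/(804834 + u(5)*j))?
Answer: 817266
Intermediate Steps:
u(a) = -34 - 2*a² (u(a) = -2*(a*a + 17) = -2*(a² + 17) = -2*(17 + a²) = -34 - 2*a²)
j = -148 (j = 1 + (-22*21 + 15)/3 = 1 + (-462 + 15)/3 = 1 + (⅓)*(-447) = 1 - 149 = -148)
1/(1/(804834 + u(5)*j)) = 1/(1/(804834 + (-34 - 2*5²)*(-148))) = 1/(1/(804834 + (-34 - 2*25)*(-148))) = 1/(1/(804834 + (-34 - 50)*(-148))) = 1/(1/(804834 - 84*(-148))) = 1/(1/(804834 + 12432)) = 1/(1/817266) = 817266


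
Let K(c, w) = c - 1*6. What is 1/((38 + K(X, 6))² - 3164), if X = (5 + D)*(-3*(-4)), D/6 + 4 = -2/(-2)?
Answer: 1/12212 ≈ 8.1887e-5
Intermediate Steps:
D = -18 (D = -24 + 6*(-2/(-2)) = -24 + 6*(-2*(-½)) = -24 + 6*1 = -24 + 6 = -18)
X = -156 (X = (5 - 18)*(-3*(-4)) = -13*12 = -156)
K(c, w) = -6 + c (K(c, w) = c - 6 = -6 + c)
1/((38 + K(X, 6))² - 3164) = 1/((38 + (-6 - 156))² - 3164) = 1/((38 - 162)² - 3164) = 1/((-124)² - 3164) = 1/(15376 - 3164) = 1/12212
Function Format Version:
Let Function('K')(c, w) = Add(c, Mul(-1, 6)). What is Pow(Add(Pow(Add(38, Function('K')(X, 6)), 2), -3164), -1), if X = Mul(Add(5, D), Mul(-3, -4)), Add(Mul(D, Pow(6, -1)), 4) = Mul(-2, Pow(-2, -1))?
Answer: Rational(1, 12212) ≈ 8.1887e-5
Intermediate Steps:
D = -18 (D = Add(-24, Mul(6, Mul(-2, Pow(-2, -1)))) = Add(-24, Mul(6, Mul(-2, Rational(-1, 2)))) = Add(-24, Mul(6, 1)) = Add(-24, 6) = -18)
X = -156 (X = Mul(Add(5, -18), Mul(-3, -4)) = Mul(-13, 12) = -156)
Function('K')(c, w) = Add(-6, c) (Function('K')(c, w) = Add(c, -6) = Add(-6, c))
Pow(Add(Pow(Add(38, Function('K')(X, 6)), 2), -3164), -1) = Pow(Add(Pow(Add(38, Add(-6, -156)), 2), -3164), -1) = Pow(Add(Pow(Add(38, -162), 2), -3164), -1) = Pow(Add(Pow(-124, 2), -3164), -1) = Pow(Add(15376, -3164), -1) = Pow(12212, -1) = Rational(1, 12212)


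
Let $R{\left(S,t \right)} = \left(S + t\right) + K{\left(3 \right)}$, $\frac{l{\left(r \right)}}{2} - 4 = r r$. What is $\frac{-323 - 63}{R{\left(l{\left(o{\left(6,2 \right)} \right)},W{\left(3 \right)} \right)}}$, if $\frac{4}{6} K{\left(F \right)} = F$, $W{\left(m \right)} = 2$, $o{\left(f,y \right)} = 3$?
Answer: $- \frac{772}{65} \approx -11.877$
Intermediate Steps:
$l{\left(r \right)} = 8 + 2 r^{2}$ ($l{\left(r \right)} = 8 + 2 r r = 8 + 2 r^{2}$)
$K{\left(F \right)} = \frac{3 F}{2}$
$R{\left(S,t \right)} = \frac{9}{2} + S + t$ ($R{\left(S,t \right)} = \left(S + t\right) + \frac{3}{2} \cdot 3 = \left(S + t\right) + \frac{9}{2} = \frac{9}{2} + S + t$)
$\frac{-323 - 63}{R{\left(l{\left(o{\left(6,2 \right)} \right)},W{\left(3 \right)} \right)}} = \frac{-323 - 63}{\frac{9}{2} + \left(8 + 2 \cdot 3^{2}\right) + 2} = \frac{-323 - 63}{\frac{9}{2} + \left(8 + 2 \cdot 9\right) + 2} = - \frac{386}{\frac{9}{2} + \left(8 + 18\right) + 2} = - \frac{386}{\frac{9}{2} + 26 + 2} = - \frac{386}{\frac{65}{2}} = \left(-386\right) \frac{2}{65} = - \frac{772}{65}$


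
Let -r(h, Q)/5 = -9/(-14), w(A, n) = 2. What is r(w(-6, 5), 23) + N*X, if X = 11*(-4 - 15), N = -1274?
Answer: 3727679/14 ≈ 2.6626e+5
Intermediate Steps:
r(h, Q) = -45/14 (r(h, Q) = -(-45)/(-14) = -(-45)*(-1)/14 = -5*9/14 = -45/14)
X = -209 (X = 11*(-19) = -209)
r(w(-6, 5), 23) + N*X = -45/14 - 1274*(-209) = -45/14 + 266266 = 3727679/14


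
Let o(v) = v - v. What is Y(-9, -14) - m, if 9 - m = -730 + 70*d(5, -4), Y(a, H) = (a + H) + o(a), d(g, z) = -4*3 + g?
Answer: -1252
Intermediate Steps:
d(g, z) = -12 + g
o(v) = 0
Y(a, H) = H + a (Y(a, H) = (a + H) + 0 = (H + a) + 0 = H + a)
m = 1229 (m = 9 - (-730 + 70*(-12 + 5)) = 9 - (-730 + 70*(-7)) = 9 - (-730 - 490) = 9 - 1*(-1220) = 9 + 1220 = 1229)
Y(-9, -14) - m = (-14 - 9) - 1*1229 = -23 - 1229 = -1252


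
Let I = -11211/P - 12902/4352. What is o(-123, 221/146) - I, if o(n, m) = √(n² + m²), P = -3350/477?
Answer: -5807434511/3644800 + √322538605/146 ≈ -1470.3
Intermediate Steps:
P = -3350/477 (P = -3350*1/477 = -3350/477 ≈ -7.0231)
o(n, m) = √(m² + n²)
I = 5807434511/3644800 (I = -11211/(-3350/477) - 12902/4352 = -11211*(-477/3350) - 12902*1/4352 = 5347647/3350 - 6451/2176 = 5807434511/3644800 ≈ 1593.3)
o(-123, 221/146) - I = √((221/146)² + (-123)²) - 1*5807434511/3644800 = √((221*(1/146))² + 15129) - 5807434511/3644800 = √((221/146)² + 15129) - 5807434511/3644800 = √(48841/21316 + 15129) - 5807434511/3644800 = √(322538605/21316) - 5807434511/3644800 = √322538605/146 - 5807434511/3644800 = -5807434511/3644800 + √322538605/146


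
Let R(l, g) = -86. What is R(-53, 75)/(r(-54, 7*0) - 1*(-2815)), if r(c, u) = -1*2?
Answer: -86/2813 ≈ -0.030572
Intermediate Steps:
r(c, u) = -2
R(-53, 75)/(r(-54, 7*0) - 1*(-2815)) = -86/(-2 - 1*(-2815)) = -86/(-2 + 2815) = -86/2813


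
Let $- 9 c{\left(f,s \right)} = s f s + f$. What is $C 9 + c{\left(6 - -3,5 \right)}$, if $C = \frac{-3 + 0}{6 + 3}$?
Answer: $-29$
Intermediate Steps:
$C = - \frac{1}{3}$ ($C = - \frac{3}{9} = \left(-3\right) \frac{1}{9} = - \frac{1}{3} \approx -0.33333$)
$c{\left(f,s \right)} = - \frac{f}{9} - \frac{f s^{2}}{9}$ ($c{\left(f,s \right)} = - \frac{s f s + f}{9} = - \frac{f s s + f}{9} = - \frac{f s^{2} + f}{9} = - \frac{f + f s^{2}}{9} = - \frac{f}{9} - \frac{f s^{2}}{9}$)
$C 9 + c{\left(6 - -3,5 \right)} = \left(- \frac{1}{3}\right) 9 - \frac{\left(6 - -3\right) \left(1 + 5^{2}\right)}{9} = -3 - \frac{\left(6 + 3\right) \left(1 + 25\right)}{9} = -3 - 1 \cdot 26 = -3 - 26 = -29$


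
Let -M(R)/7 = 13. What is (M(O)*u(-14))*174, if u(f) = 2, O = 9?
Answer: -31668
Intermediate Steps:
M(R) = -91 (M(R) = -7*13 = -91)
(M(O)*u(-14))*174 = -91*2*174 = -182*174 = -31668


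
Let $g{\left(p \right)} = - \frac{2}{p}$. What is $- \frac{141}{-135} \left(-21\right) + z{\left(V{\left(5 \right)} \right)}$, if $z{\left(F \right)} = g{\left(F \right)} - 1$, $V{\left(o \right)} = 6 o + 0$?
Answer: $-23$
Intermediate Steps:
$V{\left(o \right)} = 6 o$
$z{\left(F \right)} = -1 - \frac{2}{F}$ ($z{\left(F \right)} = - \frac{2}{F} - 1 = -1 - \frac{2}{F}$)
$- \frac{141}{-135} \left(-21\right) + z{\left(V{\left(5 \right)} \right)} = - \frac{141}{-135} \left(-21\right) + \frac{-2 - 6 \cdot 5}{6 \cdot 5} = \left(-141\right) \left(- \frac{1}{135}\right) \left(-21\right) + \frac{-2 - 30}{30} = \frac{47}{45} \left(-21\right) + \frac{-2 - 30}{30} = - \frac{329}{15} + \frac{1}{30} \left(-32\right) = - \frac{329}{15} - \frac{16}{15} = -23$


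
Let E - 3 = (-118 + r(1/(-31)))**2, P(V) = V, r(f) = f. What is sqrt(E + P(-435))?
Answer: sqrt(12973129)/31 ≈ 116.19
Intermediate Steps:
E = 13391164/961 (E = 3 + (-118 + 1/(-31))**2 = 3 + (-118 - 1/31)**2 = 3 + (-3659/31)**2 = 3 + 13388281/961 = 13391164/961 ≈ 13935.)
sqrt(E + P(-435)) = sqrt(13391164/961 - 435) = sqrt(12973129/961) = sqrt(12973129)/31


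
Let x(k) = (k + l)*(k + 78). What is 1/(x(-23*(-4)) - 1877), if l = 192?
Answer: 1/46403 ≈ 2.1550e-5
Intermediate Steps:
x(k) = (78 + k)*(192 + k) (x(k) = (k + 192)*(k + 78) = (192 + k)*(78 + k) = (78 + k)*(192 + k))
1/(x(-23*(-4)) - 1877) = 1/((14976 + (-23*(-4))² + 270*(-23*(-4))) - 1877) = 1/((14976 + 92² + 270*92) - 1877) = 1/((14976 + 8464 + 24840) - 1877) = 1/(48280 - 1877) = 1/46403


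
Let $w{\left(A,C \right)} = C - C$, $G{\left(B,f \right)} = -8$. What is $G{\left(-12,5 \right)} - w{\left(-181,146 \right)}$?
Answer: $-8$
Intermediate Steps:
$w{\left(A,C \right)} = 0$
$G{\left(-12,5 \right)} - w{\left(-181,146 \right)} = -8 - 0 = -8 + 0 = -8$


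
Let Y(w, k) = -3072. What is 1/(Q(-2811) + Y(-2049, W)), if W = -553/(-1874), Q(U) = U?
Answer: -1/5883 ≈ -0.00016998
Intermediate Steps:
W = 553/1874 (W = -553*(-1/1874) = 553/1874 ≈ 0.29509)
1/(Q(-2811) + Y(-2049, W)) = 1/(-2811 - 3072) = 1/(-5883) = -1/5883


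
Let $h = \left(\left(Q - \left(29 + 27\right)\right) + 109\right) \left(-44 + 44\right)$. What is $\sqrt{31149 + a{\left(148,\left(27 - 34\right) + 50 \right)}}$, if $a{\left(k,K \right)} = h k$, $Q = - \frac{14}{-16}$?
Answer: $3 \sqrt{3461} \approx 176.49$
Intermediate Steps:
$Q = \frac{7}{8}$ ($Q = \left(-14\right) \left(- \frac{1}{16}\right) = \frac{7}{8} \approx 0.875$)
$h = 0$ ($h = \left(\left(\frac{7}{8} - \left(29 + 27\right)\right) + 109\right) \left(-44 + 44\right) = \left(\left(\frac{7}{8} - 56\right) + 109\right) 0 = \left(- \frac{441}{8} + 109\right) 0 = \frac{431}{8} \cdot 0 = 0$)
$a{\left(k,K \right)} = 0$ ($a{\left(k,K \right)} = 0 k = 0$)
$\sqrt{31149 + a{\left(148,\left(27 - 34\right) + 50 \right)}} = \sqrt{31149 + 0} = \sqrt{31149} = 3 \sqrt{3461}$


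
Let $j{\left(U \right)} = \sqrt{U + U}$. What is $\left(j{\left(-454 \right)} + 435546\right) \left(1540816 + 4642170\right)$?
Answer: $2692974820356 + 12365972 i \sqrt{227} \approx 2.693 \cdot 10^{12} + 1.8631 \cdot 10^{8} i$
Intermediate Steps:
$j{\left(U \right)} = \sqrt{2} \sqrt{U}$ ($j{\left(U \right)} = \sqrt{2 U} = \sqrt{2} \sqrt{U}$)
$\left(j{\left(-454 \right)} + 435546\right) \left(1540816 + 4642170\right) = \left(\sqrt{2} \sqrt{-454} + 435546\right) \left(1540816 + 4642170\right) = \left(\sqrt{2} i \sqrt{454} + 435546\right) 6182986 = \left(2 i \sqrt{227} + 435546\right) 6182986 = \left(435546 + 2 i \sqrt{227}\right) 6182986 = 2692974820356 + 12365972 i \sqrt{227}$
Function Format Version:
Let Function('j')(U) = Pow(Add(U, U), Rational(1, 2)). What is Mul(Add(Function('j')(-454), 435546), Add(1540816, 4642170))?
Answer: Add(2692974820356, Mul(12365972, I, Pow(227, Rational(1, 2)))) ≈ Add(2.6930e+12, Mul(1.8631e+8, I))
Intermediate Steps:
Function('j')(U) = Mul(Pow(2, Rational(1, 2)), Pow(U, Rational(1, 2))) (Function('j')(U) = Pow(Mul(2, U), Rational(1, 2)) = Mul(Pow(2, Rational(1, 2)), Pow(U, Rational(1, 2))))
Mul(Add(Function('j')(-454), 435546), Add(1540816, 4642170)) = Mul(Add(Mul(Pow(2, Rational(1, 2)), Pow(-454, Rational(1, 2))), 435546), Add(1540816, 4642170)) = Mul(Add(Mul(Pow(2, Rational(1, 2)), Mul(I, Pow(454, Rational(1, 2)))), 435546), 6182986) = Mul(Add(Mul(2, I, Pow(227, Rational(1, 2))), 435546), 6182986) = Mul(Add(435546, Mul(2, I, Pow(227, Rational(1, 2)))), 6182986) = Add(2692974820356, Mul(12365972, I, Pow(227, Rational(1, 2))))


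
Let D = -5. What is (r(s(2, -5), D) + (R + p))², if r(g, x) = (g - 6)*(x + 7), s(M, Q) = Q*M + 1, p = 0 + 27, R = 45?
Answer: 1764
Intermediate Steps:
p = 27
s(M, Q) = 1 + M*Q (s(M, Q) = M*Q + 1 = 1 + M*Q)
r(g, x) = (-6 + g)*(7 + x)
(r(s(2, -5), D) + (R + p))² = ((-42 - 6*(-5) + 7*(1 + 2*(-5)) + (1 + 2*(-5))*(-5)) + (45 + 27))² = ((-42 + 30 + 7*(1 - 10) + (1 - 10)*(-5)) + 72)² = ((-42 + 30 + 7*(-9) - 9*(-5)) + 72)² = ((-42 + 30 - 63 + 45) + 72)² = (-30 + 72)² = 42² = 1764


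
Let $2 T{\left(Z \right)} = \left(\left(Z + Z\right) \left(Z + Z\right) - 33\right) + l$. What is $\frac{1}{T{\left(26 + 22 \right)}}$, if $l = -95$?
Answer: $\frac{1}{4544} \approx 0.00022007$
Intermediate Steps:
$T{\left(Z \right)} = -64 + 2 Z^{2}$ ($T{\left(Z \right)} = \frac{\left(\left(Z + Z\right) \left(Z + Z\right) - 33\right) - 95}{2} = \frac{\left(2 Z 2 Z - 33\right) - 95}{2} = \frac{\left(4 Z^{2} - 33\right) - 95}{2} = \frac{\left(-33 + 4 Z^{2}\right) - 95}{2} = \frac{-128 + 4 Z^{2}}{2} = -64 + 2 Z^{2}$)
$\frac{1}{T{\left(26 + 22 \right)}} = \frac{1}{-64 + 2 \left(26 + 22\right)^{2}} = \frac{1}{-64 + 2 \cdot 48^{2}} = \frac{1}{-64 + 2 \cdot 2304} = \frac{1}{-64 + 4608} = \frac{1}{4544}$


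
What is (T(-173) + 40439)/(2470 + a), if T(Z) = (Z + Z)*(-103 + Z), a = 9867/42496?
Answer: 5776693760/104974987 ≈ 55.029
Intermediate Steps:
a = 9867/42496 (a = 9867*(1/42496) = 9867/42496 ≈ 0.23219)
T(Z) = 2*Z*(-103 + Z) (T(Z) = (2*Z)*(-103 + Z) = 2*Z*(-103 + Z))
(T(-173) + 40439)/(2470 + a) = (2*(-173)*(-103 - 173) + 40439)/(2470 + 9867/42496) = (2*(-173)*(-276) + 40439)/(104974987/42496) = (95496 + 40439)*(42496/104974987) = 135935*(42496/104974987) = 5776693760/104974987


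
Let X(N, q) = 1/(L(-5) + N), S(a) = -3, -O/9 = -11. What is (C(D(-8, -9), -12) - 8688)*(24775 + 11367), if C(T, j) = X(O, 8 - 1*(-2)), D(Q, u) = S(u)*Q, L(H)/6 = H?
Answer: -21666080882/69 ≈ -3.1400e+8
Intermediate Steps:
L(H) = 6*H
O = 99 (O = -9*(-11) = 99)
X(N, q) = 1/(-30 + N) (X(N, q) = 1/(6*(-5) + N) = 1/(-30 + N))
D(Q, u) = -3*Q
C(T, j) = 1/69 (C(T, j) = 1/(-30 + 99) = 1/69)
(C(D(-8, -9), -12) - 8688)*(24775 + 11367) = (1/69 - 8688)*(24775 + 11367) = -599471/69*36142 = -21666080882/69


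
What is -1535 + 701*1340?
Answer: 937805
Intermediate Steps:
-1535 + 701*1340 = -1535 + 939340 = 937805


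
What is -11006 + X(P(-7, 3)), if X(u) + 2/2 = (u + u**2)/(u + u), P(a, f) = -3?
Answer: -11008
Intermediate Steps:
X(u) = -1 + (u + u**2)/(2*u) (X(u) = -1 + (u + u**2)/(u + u) = -1 + (u + u**2)/((2*u)) = -1 + (u + u**2)*(1/(2*u)) = -1 + (u + u**2)/(2*u))
-11006 + X(P(-7, 3)) = -11006 + (-1/2 + (1/2)*(-3)) = -11006 + (-1/2 - 3/2) = -11006 - 2 = -11008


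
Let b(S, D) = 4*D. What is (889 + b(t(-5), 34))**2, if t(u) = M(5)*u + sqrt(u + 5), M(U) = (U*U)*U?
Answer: 1050625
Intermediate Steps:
M(U) = U**3 (M(U) = U**2*U = U**3)
t(u) = sqrt(5 + u) + 125*u (t(u) = 5**3*u + sqrt(u + 5) = 125*u + sqrt(5 + u) = sqrt(5 + u) + 125*u)
(889 + b(t(-5), 34))**2 = (889 + 4*34)**2 = (889 + 136)**2 = 1025**2 = 1050625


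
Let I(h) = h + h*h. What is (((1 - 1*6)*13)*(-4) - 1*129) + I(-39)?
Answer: 1613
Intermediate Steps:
I(h) = h + h²
(((1 - 1*6)*13)*(-4) - 1*129) + I(-39) = (((1 - 1*6)*13)*(-4) - 1*129) - 39*(1 - 39) = (((1 - 6)*13)*(-4) - 129) - 39*(-38) = (-5*13*(-4) - 129) + 1482 = (-65*(-4) - 129) + 1482 = (260 - 129) + 1482 = 131 + 1482 = 1613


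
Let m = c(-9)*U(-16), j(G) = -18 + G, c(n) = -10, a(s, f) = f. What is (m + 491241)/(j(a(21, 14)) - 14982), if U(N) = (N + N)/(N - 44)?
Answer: -1473707/44958 ≈ -32.780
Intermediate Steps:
U(N) = 2*N/(-44 + N) (U(N) = (2*N)/(-44 + N) = 2*N/(-44 + N))
m = -16/3 (m = -20*(-16)/(-44 - 16) = -20*(-16)/(-60) = -20*(-16)*(-1)/60 = -10*8/15 = -16/3 ≈ -5.3333)
(m + 491241)/(j(a(21, 14)) - 14982) = (-16/3 + 491241)/((-18 + 14) - 14982) = 1473707/(3*(-4 - 14982)) = (1473707/3)/(-14986) = (1473707/3)*(-1/14986) = -1473707/44958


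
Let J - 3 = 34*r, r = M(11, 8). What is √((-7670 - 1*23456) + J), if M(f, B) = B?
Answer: I*√30851 ≈ 175.64*I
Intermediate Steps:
r = 8
J = 275 (J = 3 + 34*8 = 3 + 272 = 275)
√((-7670 - 1*23456) + J) = √((-7670 - 1*23456) + 275) = √((-7670 - 23456) + 275) = √(-31126 + 275) = √(-30851) = I*√30851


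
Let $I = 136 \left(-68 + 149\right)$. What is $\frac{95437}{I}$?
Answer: $\frac{95437}{11016} \approx 8.6635$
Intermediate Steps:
$I = 11016$ ($I = 136 \cdot 81 = 11016$)
$\frac{95437}{I} = \frac{95437}{11016}$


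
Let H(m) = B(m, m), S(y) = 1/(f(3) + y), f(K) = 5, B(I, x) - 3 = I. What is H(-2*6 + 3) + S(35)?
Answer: -239/40 ≈ -5.9750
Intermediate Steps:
B(I, x) = 3 + I
S(y) = 1/(5 + y)
H(m) = 3 + m
H(-2*6 + 3) + S(35) = (3 + (-2*6 + 3)) + 1/(5 + 35) = (3 + (-12 + 3)) + 1/40 = (3 - 9) + 1/40 = -6 + 1/40 = -239/40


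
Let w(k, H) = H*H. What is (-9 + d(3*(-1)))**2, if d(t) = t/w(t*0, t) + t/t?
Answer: 625/9 ≈ 69.444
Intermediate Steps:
w(k, H) = H**2
d(t) = 1 + 1/t (d(t) = t/(t**2) + t/t = t/t**2 + 1 = 1/t + 1 = 1 + 1/t)
(-9 + d(3*(-1)))**2 = (-9 + (1 + 3*(-1))/((3*(-1))))**2 = (-9 + (1 - 3)/(-3))**2 = (-9 - 1/3*(-2))**2 = (-9 + 2/3)**2 = (-25/3)**2 = 625/9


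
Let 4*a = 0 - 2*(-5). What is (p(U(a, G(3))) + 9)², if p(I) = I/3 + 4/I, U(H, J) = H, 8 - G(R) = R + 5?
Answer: 117649/900 ≈ 130.72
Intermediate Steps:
G(R) = 3 - R (G(R) = 8 - (R + 5) = 8 - (5 + R) = 8 + (-5 - R) = 3 - R)
a = 5/2 (a = (0 - 2*(-5))/4 = (0 + 10)/4 = (¼)*10 = 5/2 ≈ 2.5000)
p(I) = 4/I + I/3 (p(I) = I*(⅓) + 4/I = I/3 + 4/I = 4/I + I/3)
(p(U(a, G(3))) + 9)² = ((4/(5/2) + (⅓)*(5/2)) + 9)² = ((4*(⅖) + ⅚) + 9)² = ((8/5 + ⅚) + 9)² = (73/30 + 9)² = (343/30)² = 117649/900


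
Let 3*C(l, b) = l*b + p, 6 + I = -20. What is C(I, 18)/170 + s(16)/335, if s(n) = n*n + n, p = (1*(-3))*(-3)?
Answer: -59/670 ≈ -0.088060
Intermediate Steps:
I = -26 (I = -6 - 20 = -26)
p = 9 (p = -3*(-3) = 9)
s(n) = n + n² (s(n) = n² + n = n + n²)
C(l, b) = 3 + b*l/3 (C(l, b) = (l*b + 9)/3 = (b*l + 9)/3 = (9 + b*l)/3 = 3 + b*l/3)
C(I, 18)/170 + s(16)/335 = (3 + (⅓)*18*(-26))/170 + (16*(1 + 16))/335 = (3 - 156)*(1/170) + (16*17)*(1/335) = -153*1/170 + 272*(1/335) = -9/10 + 272/335 = -59/670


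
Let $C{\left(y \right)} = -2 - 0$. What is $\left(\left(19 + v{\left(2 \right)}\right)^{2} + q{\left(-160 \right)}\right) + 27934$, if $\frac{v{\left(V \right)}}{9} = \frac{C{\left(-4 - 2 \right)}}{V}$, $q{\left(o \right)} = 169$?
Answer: $28203$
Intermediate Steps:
$C{\left(y \right)} = -2$ ($C{\left(y \right)} = -2 + 0 = -2$)
$v{\left(V \right)} = - \frac{18}{V}$ ($v{\left(V \right)} = 9 \left(- \frac{2}{V}\right) = - \frac{18}{V}$)
$\left(\left(19 + v{\left(2 \right)}\right)^{2} + q{\left(-160 \right)}\right) + 27934 = \left(\left(19 - \frac{18}{2}\right)^{2} + 169\right) + 27934 = \left(\left(19 - 9\right)^{2} + 169\right) + 27934 = \left(10^{2} + 169\right) + 27934 = \left(100 + 169\right) + 27934 = 269 + 27934 = 28203$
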